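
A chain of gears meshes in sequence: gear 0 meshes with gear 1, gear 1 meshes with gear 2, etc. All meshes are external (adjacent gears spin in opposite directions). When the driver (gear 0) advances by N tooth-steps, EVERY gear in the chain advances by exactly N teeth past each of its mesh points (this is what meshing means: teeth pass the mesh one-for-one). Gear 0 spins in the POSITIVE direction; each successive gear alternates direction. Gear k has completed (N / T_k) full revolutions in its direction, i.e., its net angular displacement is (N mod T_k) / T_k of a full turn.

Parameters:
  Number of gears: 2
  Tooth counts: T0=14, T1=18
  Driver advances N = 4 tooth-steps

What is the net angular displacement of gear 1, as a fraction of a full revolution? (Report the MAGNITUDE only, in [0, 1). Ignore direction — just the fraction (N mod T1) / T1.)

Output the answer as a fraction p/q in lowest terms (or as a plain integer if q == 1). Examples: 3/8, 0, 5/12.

Chain of 2 gears, tooth counts: [14, 18]
  gear 0: T0=14, direction=positive, advance = 4 mod 14 = 4 teeth = 4/14 turn
  gear 1: T1=18, direction=negative, advance = 4 mod 18 = 4 teeth = 4/18 turn
Gear 1: 4 mod 18 = 4
Fraction = 4 / 18 = 2/9 (gcd(4,18)=2) = 2/9

Answer: 2/9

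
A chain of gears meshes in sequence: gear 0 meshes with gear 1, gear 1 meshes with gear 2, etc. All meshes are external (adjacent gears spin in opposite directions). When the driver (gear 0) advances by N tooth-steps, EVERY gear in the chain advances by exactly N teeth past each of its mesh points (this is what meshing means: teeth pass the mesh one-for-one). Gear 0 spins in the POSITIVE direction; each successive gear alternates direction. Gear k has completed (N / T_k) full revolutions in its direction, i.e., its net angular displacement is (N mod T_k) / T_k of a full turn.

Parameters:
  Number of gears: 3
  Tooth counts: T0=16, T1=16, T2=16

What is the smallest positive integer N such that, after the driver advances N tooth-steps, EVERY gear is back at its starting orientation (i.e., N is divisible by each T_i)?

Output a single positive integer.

Gear k returns to start when N is a multiple of T_k.
All gears at start simultaneously when N is a common multiple of [16, 16, 16]; the smallest such N is lcm(16, 16, 16).
Start: lcm = T0 = 16
Fold in T1=16: gcd(16, 16) = 16; lcm(16, 16) = 16 * 16 / 16 = 256 / 16 = 16
Fold in T2=16: gcd(16, 16) = 16; lcm(16, 16) = 16 * 16 / 16 = 256 / 16 = 16
Full cycle length = 16

Answer: 16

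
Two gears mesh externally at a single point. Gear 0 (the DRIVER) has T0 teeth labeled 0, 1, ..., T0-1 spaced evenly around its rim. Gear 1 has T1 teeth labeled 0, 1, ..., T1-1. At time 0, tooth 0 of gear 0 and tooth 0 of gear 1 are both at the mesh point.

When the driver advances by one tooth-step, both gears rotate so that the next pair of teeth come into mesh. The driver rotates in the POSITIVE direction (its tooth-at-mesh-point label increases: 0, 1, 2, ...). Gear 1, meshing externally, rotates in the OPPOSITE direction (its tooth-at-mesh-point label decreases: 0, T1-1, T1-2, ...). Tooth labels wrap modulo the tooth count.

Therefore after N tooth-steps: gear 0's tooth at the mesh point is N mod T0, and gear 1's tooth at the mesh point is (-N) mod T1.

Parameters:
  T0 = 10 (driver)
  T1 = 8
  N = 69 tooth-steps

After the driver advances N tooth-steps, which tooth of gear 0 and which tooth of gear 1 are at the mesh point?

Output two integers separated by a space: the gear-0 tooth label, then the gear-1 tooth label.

Answer: 9 3

Derivation:
Gear 0 (driver, T0=10): tooth at mesh = N mod T0
  69 = 6 * 10 + 9, so 69 mod 10 = 9
  gear 0 tooth = 9
Gear 1 (driven, T1=8): tooth at mesh = (-N) mod T1
  69 = 8 * 8 + 5, so 69 mod 8 = 5
  (-69) mod 8 = (-5) mod 8 = 8 - 5 = 3
Mesh after 69 steps: gear-0 tooth 9 meets gear-1 tooth 3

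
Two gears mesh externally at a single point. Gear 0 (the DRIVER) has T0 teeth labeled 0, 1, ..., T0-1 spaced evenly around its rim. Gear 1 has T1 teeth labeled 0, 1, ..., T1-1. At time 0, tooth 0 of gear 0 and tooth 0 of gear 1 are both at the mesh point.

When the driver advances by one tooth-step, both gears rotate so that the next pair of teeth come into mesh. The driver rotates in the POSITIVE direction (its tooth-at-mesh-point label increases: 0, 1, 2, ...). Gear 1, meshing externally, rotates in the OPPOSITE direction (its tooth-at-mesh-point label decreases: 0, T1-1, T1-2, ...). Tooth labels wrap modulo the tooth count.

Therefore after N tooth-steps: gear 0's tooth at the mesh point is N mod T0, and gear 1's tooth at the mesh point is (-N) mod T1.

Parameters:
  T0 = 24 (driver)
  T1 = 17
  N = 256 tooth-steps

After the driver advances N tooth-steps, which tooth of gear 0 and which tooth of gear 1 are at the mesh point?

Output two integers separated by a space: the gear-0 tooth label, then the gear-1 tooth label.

Answer: 16 16

Derivation:
Gear 0 (driver, T0=24): tooth at mesh = N mod T0
  256 = 10 * 24 + 16, so 256 mod 24 = 16
  gear 0 tooth = 16
Gear 1 (driven, T1=17): tooth at mesh = (-N) mod T1
  256 = 15 * 17 + 1, so 256 mod 17 = 1
  (-256) mod 17 = (-1) mod 17 = 17 - 1 = 16
Mesh after 256 steps: gear-0 tooth 16 meets gear-1 tooth 16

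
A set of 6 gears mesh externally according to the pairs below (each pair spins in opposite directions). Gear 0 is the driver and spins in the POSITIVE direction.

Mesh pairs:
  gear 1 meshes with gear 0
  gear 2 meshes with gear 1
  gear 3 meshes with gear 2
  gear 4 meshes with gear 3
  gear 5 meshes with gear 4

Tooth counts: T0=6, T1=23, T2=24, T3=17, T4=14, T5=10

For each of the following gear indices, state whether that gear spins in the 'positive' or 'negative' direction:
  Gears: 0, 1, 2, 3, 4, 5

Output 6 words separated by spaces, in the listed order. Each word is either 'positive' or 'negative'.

Answer: positive negative positive negative positive negative

Derivation:
Gear 0 (driver): positive (depth 0)
  gear 1: meshes with gear 0 -> depth 1 -> negative (opposite of gear 0)
  gear 2: meshes with gear 1 -> depth 2 -> positive (opposite of gear 1)
  gear 3: meshes with gear 2 -> depth 3 -> negative (opposite of gear 2)
  gear 4: meshes with gear 3 -> depth 4 -> positive (opposite of gear 3)
  gear 5: meshes with gear 4 -> depth 5 -> negative (opposite of gear 4)
Queried indices 0, 1, 2, 3, 4, 5 -> positive, negative, positive, negative, positive, negative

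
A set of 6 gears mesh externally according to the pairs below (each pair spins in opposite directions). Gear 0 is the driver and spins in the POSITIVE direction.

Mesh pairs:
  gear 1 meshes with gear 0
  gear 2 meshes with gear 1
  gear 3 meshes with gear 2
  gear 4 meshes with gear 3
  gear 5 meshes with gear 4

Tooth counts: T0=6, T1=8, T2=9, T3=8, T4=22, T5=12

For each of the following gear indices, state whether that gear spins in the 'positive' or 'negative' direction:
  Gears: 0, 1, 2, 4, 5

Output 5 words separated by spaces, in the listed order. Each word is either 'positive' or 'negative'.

Gear 0 (driver): positive (depth 0)
  gear 1: meshes with gear 0 -> depth 1 -> negative (opposite of gear 0)
  gear 2: meshes with gear 1 -> depth 2 -> positive (opposite of gear 1)
  gear 3: meshes with gear 2 -> depth 3 -> negative (opposite of gear 2)
  gear 4: meshes with gear 3 -> depth 4 -> positive (opposite of gear 3)
  gear 5: meshes with gear 4 -> depth 5 -> negative (opposite of gear 4)
Queried indices 0, 1, 2, 4, 5 -> positive, negative, positive, positive, negative

Answer: positive negative positive positive negative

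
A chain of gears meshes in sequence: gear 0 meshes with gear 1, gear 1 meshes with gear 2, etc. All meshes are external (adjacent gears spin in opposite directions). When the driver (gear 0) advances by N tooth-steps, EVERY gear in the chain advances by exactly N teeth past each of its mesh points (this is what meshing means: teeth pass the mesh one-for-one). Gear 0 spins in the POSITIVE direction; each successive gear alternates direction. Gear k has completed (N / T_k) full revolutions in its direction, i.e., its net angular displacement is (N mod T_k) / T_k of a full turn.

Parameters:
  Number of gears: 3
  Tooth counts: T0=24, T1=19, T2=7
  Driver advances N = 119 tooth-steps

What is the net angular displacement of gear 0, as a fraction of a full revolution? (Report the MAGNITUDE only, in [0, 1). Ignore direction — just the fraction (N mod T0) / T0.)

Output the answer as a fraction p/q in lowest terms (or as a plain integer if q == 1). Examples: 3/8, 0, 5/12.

Chain of 3 gears, tooth counts: [24, 19, 7]
  gear 0: T0=24, direction=positive, advance = 119 mod 24 = 23 teeth = 23/24 turn
  gear 1: T1=19, direction=negative, advance = 119 mod 19 = 5 teeth = 5/19 turn
  gear 2: T2=7, direction=positive, advance = 119 mod 7 = 0 teeth = 0/7 turn
Gear 0: 119 mod 24 = 23
Fraction = 23 / 24 = 23/24 (gcd(23,24)=1) = 23/24

Answer: 23/24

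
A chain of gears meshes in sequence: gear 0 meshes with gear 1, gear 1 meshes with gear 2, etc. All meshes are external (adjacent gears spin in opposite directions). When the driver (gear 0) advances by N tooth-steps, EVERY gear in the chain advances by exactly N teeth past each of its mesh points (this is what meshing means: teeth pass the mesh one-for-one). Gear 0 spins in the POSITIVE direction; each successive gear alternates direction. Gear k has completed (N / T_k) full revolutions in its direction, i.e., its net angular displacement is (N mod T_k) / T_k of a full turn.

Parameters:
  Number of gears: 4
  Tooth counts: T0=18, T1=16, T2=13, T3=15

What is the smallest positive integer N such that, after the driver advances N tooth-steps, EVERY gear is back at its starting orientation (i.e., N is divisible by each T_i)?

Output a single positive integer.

Answer: 9360

Derivation:
Gear k returns to start when N is a multiple of T_k.
All gears at start simultaneously when N is a common multiple of [18, 16, 13, 15]; the smallest such N is lcm(18, 16, 13, 15).
Start: lcm = T0 = 18
Fold in T1=16: gcd(18, 16) = 2; lcm(18, 16) = 18 * 16 / 2 = 288 / 2 = 144
Fold in T2=13: gcd(144, 13) = 1; lcm(144, 13) = 144 * 13 / 1 = 1872 / 1 = 1872
Fold in T3=15: gcd(1872, 15) = 3; lcm(1872, 15) = 1872 * 15 / 3 = 28080 / 3 = 9360
Full cycle length = 9360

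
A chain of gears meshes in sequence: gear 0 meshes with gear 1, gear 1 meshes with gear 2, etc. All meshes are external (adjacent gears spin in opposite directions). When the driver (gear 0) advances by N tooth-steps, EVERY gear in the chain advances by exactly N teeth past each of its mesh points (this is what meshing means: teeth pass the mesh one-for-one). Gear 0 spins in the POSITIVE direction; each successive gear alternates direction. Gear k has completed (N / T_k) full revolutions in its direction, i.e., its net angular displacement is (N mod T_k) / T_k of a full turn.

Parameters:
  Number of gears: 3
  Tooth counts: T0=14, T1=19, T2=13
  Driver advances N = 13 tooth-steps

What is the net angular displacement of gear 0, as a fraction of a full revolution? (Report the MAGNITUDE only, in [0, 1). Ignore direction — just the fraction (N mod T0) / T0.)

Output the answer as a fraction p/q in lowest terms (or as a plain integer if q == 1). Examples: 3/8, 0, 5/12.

Answer: 13/14

Derivation:
Chain of 3 gears, tooth counts: [14, 19, 13]
  gear 0: T0=14, direction=positive, advance = 13 mod 14 = 13 teeth = 13/14 turn
  gear 1: T1=19, direction=negative, advance = 13 mod 19 = 13 teeth = 13/19 turn
  gear 2: T2=13, direction=positive, advance = 13 mod 13 = 0 teeth = 0/13 turn
Gear 0: 13 mod 14 = 13
Fraction = 13 / 14 = 13/14 (gcd(13,14)=1) = 13/14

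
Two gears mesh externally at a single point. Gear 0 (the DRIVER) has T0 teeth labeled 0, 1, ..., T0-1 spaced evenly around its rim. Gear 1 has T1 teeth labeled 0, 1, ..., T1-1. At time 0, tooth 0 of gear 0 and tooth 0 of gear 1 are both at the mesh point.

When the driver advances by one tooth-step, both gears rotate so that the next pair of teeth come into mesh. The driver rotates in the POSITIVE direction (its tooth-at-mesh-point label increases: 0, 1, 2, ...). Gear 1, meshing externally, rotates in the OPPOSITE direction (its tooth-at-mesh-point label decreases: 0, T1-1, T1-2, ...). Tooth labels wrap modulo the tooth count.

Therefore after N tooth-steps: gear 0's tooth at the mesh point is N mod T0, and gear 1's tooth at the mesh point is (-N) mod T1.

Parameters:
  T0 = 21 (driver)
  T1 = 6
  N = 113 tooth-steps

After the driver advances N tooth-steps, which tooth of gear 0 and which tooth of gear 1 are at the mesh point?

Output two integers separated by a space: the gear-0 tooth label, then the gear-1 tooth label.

Answer: 8 1

Derivation:
Gear 0 (driver, T0=21): tooth at mesh = N mod T0
  113 = 5 * 21 + 8, so 113 mod 21 = 8
  gear 0 tooth = 8
Gear 1 (driven, T1=6): tooth at mesh = (-N) mod T1
  113 = 18 * 6 + 5, so 113 mod 6 = 5
  (-113) mod 6 = (-5) mod 6 = 6 - 5 = 1
Mesh after 113 steps: gear-0 tooth 8 meets gear-1 tooth 1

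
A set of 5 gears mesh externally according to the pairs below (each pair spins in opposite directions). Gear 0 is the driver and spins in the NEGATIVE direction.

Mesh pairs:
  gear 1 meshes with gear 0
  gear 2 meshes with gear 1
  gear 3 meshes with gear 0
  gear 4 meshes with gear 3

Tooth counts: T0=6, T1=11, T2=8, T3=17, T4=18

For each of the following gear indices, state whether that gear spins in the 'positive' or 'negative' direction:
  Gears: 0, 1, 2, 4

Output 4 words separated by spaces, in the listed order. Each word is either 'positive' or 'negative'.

Gear 0 (driver): negative (depth 0)
  gear 1: meshes with gear 0 -> depth 1 -> positive (opposite of gear 0)
  gear 2: meshes with gear 1 -> depth 2 -> negative (opposite of gear 1)
  gear 3: meshes with gear 0 -> depth 1 -> positive (opposite of gear 0)
  gear 4: meshes with gear 3 -> depth 2 -> negative (opposite of gear 3)
Queried indices 0, 1, 2, 4 -> negative, positive, negative, negative

Answer: negative positive negative negative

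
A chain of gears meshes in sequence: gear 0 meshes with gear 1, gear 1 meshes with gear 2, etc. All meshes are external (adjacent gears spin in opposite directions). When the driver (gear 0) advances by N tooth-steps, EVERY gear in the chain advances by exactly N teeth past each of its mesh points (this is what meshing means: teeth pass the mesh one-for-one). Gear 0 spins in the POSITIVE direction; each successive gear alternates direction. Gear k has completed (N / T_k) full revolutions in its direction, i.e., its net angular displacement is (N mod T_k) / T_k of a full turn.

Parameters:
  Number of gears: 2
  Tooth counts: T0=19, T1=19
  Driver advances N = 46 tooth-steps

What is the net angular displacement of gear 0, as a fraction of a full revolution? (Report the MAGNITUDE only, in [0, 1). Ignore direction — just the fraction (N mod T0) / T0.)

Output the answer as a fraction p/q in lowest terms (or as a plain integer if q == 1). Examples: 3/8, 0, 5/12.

Answer: 8/19

Derivation:
Chain of 2 gears, tooth counts: [19, 19]
  gear 0: T0=19, direction=positive, advance = 46 mod 19 = 8 teeth = 8/19 turn
  gear 1: T1=19, direction=negative, advance = 46 mod 19 = 8 teeth = 8/19 turn
Gear 0: 46 mod 19 = 8
Fraction = 8 / 19 = 8/19 (gcd(8,19)=1) = 8/19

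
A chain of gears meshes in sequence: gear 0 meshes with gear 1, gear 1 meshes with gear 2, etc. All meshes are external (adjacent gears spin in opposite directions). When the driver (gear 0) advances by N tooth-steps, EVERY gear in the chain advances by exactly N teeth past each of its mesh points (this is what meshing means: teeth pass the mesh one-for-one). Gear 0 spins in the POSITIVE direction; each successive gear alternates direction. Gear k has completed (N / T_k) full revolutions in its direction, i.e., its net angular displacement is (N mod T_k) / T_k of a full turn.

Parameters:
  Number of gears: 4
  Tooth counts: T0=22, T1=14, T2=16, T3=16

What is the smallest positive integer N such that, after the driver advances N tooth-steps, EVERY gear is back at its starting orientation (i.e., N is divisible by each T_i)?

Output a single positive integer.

Answer: 1232

Derivation:
Gear k returns to start when N is a multiple of T_k.
All gears at start simultaneously when N is a common multiple of [22, 14, 16, 16]; the smallest such N is lcm(22, 14, 16, 16).
Start: lcm = T0 = 22
Fold in T1=14: gcd(22, 14) = 2; lcm(22, 14) = 22 * 14 / 2 = 308 / 2 = 154
Fold in T2=16: gcd(154, 16) = 2; lcm(154, 16) = 154 * 16 / 2 = 2464 / 2 = 1232
Fold in T3=16: gcd(1232, 16) = 16; lcm(1232, 16) = 1232 * 16 / 16 = 19712 / 16 = 1232
Full cycle length = 1232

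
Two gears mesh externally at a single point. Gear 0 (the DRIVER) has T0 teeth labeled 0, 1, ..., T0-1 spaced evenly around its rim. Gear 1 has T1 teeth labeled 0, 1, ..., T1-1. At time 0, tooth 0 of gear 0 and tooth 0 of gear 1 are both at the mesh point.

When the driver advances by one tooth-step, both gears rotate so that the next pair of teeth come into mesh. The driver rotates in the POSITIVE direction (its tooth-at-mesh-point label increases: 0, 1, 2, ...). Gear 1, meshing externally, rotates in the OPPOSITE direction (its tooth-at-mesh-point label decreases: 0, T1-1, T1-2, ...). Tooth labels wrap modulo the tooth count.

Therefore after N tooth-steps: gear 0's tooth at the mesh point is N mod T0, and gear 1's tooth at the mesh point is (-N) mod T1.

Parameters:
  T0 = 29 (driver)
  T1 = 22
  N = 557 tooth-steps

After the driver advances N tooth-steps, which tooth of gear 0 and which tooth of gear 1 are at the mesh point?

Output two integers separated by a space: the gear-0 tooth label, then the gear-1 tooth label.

Answer: 6 15

Derivation:
Gear 0 (driver, T0=29): tooth at mesh = N mod T0
  557 = 19 * 29 + 6, so 557 mod 29 = 6
  gear 0 tooth = 6
Gear 1 (driven, T1=22): tooth at mesh = (-N) mod T1
  557 = 25 * 22 + 7, so 557 mod 22 = 7
  (-557) mod 22 = (-7) mod 22 = 22 - 7 = 15
Mesh after 557 steps: gear-0 tooth 6 meets gear-1 tooth 15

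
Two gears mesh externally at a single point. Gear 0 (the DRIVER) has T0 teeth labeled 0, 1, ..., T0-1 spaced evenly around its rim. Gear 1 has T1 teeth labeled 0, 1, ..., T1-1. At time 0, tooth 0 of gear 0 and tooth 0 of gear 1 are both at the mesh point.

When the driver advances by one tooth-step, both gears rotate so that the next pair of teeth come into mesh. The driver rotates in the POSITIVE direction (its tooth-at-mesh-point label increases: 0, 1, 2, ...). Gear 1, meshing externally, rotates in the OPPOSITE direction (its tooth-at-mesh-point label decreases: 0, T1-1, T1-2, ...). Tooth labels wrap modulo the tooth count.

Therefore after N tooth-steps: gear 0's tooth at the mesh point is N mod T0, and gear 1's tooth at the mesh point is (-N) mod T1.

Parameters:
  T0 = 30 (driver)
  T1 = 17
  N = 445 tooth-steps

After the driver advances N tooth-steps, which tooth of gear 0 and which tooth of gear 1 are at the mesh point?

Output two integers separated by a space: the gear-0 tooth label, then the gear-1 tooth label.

Answer: 25 14

Derivation:
Gear 0 (driver, T0=30): tooth at mesh = N mod T0
  445 = 14 * 30 + 25, so 445 mod 30 = 25
  gear 0 tooth = 25
Gear 1 (driven, T1=17): tooth at mesh = (-N) mod T1
  445 = 26 * 17 + 3, so 445 mod 17 = 3
  (-445) mod 17 = (-3) mod 17 = 17 - 3 = 14
Mesh after 445 steps: gear-0 tooth 25 meets gear-1 tooth 14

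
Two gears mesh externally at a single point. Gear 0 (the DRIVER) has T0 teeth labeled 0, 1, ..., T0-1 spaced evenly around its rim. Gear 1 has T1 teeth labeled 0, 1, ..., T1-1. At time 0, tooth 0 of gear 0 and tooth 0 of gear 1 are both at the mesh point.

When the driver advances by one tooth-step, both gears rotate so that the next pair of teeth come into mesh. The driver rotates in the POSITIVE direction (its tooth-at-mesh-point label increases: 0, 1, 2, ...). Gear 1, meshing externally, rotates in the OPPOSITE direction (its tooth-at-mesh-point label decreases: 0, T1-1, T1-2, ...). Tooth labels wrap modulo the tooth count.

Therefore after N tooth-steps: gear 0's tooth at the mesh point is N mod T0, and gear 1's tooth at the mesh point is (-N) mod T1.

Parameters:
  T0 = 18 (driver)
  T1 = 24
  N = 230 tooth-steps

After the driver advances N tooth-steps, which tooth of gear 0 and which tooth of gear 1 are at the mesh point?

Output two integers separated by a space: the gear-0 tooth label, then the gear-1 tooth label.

Answer: 14 10

Derivation:
Gear 0 (driver, T0=18): tooth at mesh = N mod T0
  230 = 12 * 18 + 14, so 230 mod 18 = 14
  gear 0 tooth = 14
Gear 1 (driven, T1=24): tooth at mesh = (-N) mod T1
  230 = 9 * 24 + 14, so 230 mod 24 = 14
  (-230) mod 24 = (-14) mod 24 = 24 - 14 = 10
Mesh after 230 steps: gear-0 tooth 14 meets gear-1 tooth 10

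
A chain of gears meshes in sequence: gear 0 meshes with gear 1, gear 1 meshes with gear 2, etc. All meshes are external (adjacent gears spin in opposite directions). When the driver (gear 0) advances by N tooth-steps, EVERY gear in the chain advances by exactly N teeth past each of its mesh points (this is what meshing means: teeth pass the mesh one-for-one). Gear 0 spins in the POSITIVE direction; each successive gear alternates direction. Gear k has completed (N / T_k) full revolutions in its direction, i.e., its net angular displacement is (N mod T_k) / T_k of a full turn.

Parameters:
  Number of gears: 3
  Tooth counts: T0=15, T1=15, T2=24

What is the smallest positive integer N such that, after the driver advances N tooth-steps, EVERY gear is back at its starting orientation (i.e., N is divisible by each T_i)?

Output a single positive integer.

Answer: 120

Derivation:
Gear k returns to start when N is a multiple of T_k.
All gears at start simultaneously when N is a common multiple of [15, 15, 24]; the smallest such N is lcm(15, 15, 24).
Start: lcm = T0 = 15
Fold in T1=15: gcd(15, 15) = 15; lcm(15, 15) = 15 * 15 / 15 = 225 / 15 = 15
Fold in T2=24: gcd(15, 24) = 3; lcm(15, 24) = 15 * 24 / 3 = 360 / 3 = 120
Full cycle length = 120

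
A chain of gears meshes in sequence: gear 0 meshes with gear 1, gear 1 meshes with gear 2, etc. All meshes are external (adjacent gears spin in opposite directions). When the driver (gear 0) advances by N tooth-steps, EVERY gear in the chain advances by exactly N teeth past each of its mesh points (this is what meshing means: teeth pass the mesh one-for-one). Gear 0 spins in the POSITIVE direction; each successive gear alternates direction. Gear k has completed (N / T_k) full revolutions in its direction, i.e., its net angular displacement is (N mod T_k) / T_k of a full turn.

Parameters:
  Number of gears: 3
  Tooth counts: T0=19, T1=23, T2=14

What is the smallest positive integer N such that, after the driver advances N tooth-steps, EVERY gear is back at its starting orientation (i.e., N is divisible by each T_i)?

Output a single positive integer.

Gear k returns to start when N is a multiple of T_k.
All gears at start simultaneously when N is a common multiple of [19, 23, 14]; the smallest such N is lcm(19, 23, 14).
Start: lcm = T0 = 19
Fold in T1=23: gcd(19, 23) = 1; lcm(19, 23) = 19 * 23 / 1 = 437 / 1 = 437
Fold in T2=14: gcd(437, 14) = 1; lcm(437, 14) = 437 * 14 / 1 = 6118 / 1 = 6118
Full cycle length = 6118

Answer: 6118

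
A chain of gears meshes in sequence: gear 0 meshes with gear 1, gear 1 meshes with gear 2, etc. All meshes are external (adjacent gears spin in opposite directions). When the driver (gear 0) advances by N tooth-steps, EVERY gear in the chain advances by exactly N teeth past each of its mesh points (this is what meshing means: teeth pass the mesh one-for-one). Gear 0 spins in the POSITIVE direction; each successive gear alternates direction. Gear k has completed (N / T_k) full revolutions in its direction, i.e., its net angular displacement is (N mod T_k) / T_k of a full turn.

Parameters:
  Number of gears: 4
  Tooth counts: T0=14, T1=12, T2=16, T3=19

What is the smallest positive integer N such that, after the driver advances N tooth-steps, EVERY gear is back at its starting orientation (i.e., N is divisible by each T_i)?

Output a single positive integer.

Answer: 6384

Derivation:
Gear k returns to start when N is a multiple of T_k.
All gears at start simultaneously when N is a common multiple of [14, 12, 16, 19]; the smallest such N is lcm(14, 12, 16, 19).
Start: lcm = T0 = 14
Fold in T1=12: gcd(14, 12) = 2; lcm(14, 12) = 14 * 12 / 2 = 168 / 2 = 84
Fold in T2=16: gcd(84, 16) = 4; lcm(84, 16) = 84 * 16 / 4 = 1344 / 4 = 336
Fold in T3=19: gcd(336, 19) = 1; lcm(336, 19) = 336 * 19 / 1 = 6384 / 1 = 6384
Full cycle length = 6384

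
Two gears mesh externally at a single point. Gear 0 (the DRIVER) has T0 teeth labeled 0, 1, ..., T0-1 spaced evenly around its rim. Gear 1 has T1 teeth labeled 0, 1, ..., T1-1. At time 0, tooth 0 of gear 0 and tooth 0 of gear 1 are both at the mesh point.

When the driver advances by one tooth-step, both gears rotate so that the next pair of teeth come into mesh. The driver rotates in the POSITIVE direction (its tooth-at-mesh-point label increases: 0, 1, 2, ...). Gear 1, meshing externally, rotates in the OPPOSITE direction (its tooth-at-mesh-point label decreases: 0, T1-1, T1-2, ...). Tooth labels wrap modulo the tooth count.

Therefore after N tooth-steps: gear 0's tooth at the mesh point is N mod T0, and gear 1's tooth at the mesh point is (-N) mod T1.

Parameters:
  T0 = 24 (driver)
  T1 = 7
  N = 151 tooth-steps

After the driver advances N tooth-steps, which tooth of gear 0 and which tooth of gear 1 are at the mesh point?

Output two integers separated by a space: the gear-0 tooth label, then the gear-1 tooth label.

Answer: 7 3

Derivation:
Gear 0 (driver, T0=24): tooth at mesh = N mod T0
  151 = 6 * 24 + 7, so 151 mod 24 = 7
  gear 0 tooth = 7
Gear 1 (driven, T1=7): tooth at mesh = (-N) mod T1
  151 = 21 * 7 + 4, so 151 mod 7 = 4
  (-151) mod 7 = (-4) mod 7 = 7 - 4 = 3
Mesh after 151 steps: gear-0 tooth 7 meets gear-1 tooth 3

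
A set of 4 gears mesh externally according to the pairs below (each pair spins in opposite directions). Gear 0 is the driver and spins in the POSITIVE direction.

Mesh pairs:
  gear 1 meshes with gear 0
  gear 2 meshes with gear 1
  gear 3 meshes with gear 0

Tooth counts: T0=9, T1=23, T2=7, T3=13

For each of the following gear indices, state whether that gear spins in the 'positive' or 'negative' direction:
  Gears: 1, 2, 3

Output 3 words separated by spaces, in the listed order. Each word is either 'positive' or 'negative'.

Answer: negative positive negative

Derivation:
Gear 0 (driver): positive (depth 0)
  gear 1: meshes with gear 0 -> depth 1 -> negative (opposite of gear 0)
  gear 2: meshes with gear 1 -> depth 2 -> positive (opposite of gear 1)
  gear 3: meshes with gear 0 -> depth 1 -> negative (opposite of gear 0)
Queried indices 1, 2, 3 -> negative, positive, negative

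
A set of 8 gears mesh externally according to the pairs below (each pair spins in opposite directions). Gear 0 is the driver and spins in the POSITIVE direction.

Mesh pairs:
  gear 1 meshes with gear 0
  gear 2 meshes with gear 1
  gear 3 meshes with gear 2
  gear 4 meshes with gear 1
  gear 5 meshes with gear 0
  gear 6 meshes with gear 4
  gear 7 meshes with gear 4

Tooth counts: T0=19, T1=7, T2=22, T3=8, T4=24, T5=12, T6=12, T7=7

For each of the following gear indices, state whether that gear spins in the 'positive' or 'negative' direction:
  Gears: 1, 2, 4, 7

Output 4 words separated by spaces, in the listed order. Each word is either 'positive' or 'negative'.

Gear 0 (driver): positive (depth 0)
  gear 1: meshes with gear 0 -> depth 1 -> negative (opposite of gear 0)
  gear 2: meshes with gear 1 -> depth 2 -> positive (opposite of gear 1)
  gear 3: meshes with gear 2 -> depth 3 -> negative (opposite of gear 2)
  gear 4: meshes with gear 1 -> depth 2 -> positive (opposite of gear 1)
  gear 5: meshes with gear 0 -> depth 1 -> negative (opposite of gear 0)
  gear 6: meshes with gear 4 -> depth 3 -> negative (opposite of gear 4)
  gear 7: meshes with gear 4 -> depth 3 -> negative (opposite of gear 4)
Queried indices 1, 2, 4, 7 -> negative, positive, positive, negative

Answer: negative positive positive negative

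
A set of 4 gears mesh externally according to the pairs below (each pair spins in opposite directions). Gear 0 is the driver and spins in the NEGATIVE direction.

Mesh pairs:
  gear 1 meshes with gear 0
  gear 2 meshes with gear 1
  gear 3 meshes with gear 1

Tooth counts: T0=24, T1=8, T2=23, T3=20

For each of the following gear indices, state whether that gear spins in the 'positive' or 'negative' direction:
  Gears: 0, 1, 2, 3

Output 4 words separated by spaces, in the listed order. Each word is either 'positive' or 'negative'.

Gear 0 (driver): negative (depth 0)
  gear 1: meshes with gear 0 -> depth 1 -> positive (opposite of gear 0)
  gear 2: meshes with gear 1 -> depth 2 -> negative (opposite of gear 1)
  gear 3: meshes with gear 1 -> depth 2 -> negative (opposite of gear 1)
Queried indices 0, 1, 2, 3 -> negative, positive, negative, negative

Answer: negative positive negative negative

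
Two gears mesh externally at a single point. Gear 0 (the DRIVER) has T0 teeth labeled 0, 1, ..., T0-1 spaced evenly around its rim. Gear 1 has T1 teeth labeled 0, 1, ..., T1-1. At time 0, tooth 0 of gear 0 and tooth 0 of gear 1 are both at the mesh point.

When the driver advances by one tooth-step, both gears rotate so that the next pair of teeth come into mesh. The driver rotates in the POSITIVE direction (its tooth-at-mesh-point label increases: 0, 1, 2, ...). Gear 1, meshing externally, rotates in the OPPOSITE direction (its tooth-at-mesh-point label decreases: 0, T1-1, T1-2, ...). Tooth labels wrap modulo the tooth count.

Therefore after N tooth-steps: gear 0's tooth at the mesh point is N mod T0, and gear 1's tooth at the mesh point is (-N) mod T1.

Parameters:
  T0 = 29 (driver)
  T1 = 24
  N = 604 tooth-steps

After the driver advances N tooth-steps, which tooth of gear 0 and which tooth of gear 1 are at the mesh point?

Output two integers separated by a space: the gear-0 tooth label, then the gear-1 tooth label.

Gear 0 (driver, T0=29): tooth at mesh = N mod T0
  604 = 20 * 29 + 24, so 604 mod 29 = 24
  gear 0 tooth = 24
Gear 1 (driven, T1=24): tooth at mesh = (-N) mod T1
  604 = 25 * 24 + 4, so 604 mod 24 = 4
  (-604) mod 24 = (-4) mod 24 = 24 - 4 = 20
Mesh after 604 steps: gear-0 tooth 24 meets gear-1 tooth 20

Answer: 24 20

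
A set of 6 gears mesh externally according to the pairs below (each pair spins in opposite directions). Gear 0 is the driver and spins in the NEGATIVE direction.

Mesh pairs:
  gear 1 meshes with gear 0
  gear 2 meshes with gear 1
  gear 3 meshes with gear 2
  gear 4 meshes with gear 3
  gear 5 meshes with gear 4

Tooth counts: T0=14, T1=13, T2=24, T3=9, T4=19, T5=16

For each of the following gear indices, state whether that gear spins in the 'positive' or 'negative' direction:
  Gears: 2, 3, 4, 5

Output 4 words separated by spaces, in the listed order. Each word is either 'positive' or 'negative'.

Answer: negative positive negative positive

Derivation:
Gear 0 (driver): negative (depth 0)
  gear 1: meshes with gear 0 -> depth 1 -> positive (opposite of gear 0)
  gear 2: meshes with gear 1 -> depth 2 -> negative (opposite of gear 1)
  gear 3: meshes with gear 2 -> depth 3 -> positive (opposite of gear 2)
  gear 4: meshes with gear 3 -> depth 4 -> negative (opposite of gear 3)
  gear 5: meshes with gear 4 -> depth 5 -> positive (opposite of gear 4)
Queried indices 2, 3, 4, 5 -> negative, positive, negative, positive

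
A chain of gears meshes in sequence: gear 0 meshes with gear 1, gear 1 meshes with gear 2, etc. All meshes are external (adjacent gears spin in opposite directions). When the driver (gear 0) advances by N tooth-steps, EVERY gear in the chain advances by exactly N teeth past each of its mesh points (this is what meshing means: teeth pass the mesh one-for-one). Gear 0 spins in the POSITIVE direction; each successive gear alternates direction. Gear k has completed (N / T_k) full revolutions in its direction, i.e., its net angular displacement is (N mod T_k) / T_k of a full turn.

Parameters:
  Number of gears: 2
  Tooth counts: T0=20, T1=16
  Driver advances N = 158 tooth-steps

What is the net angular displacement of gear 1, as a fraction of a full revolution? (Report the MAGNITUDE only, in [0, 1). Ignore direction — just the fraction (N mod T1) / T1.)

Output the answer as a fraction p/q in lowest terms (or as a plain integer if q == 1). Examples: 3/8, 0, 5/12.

Answer: 7/8

Derivation:
Chain of 2 gears, tooth counts: [20, 16]
  gear 0: T0=20, direction=positive, advance = 158 mod 20 = 18 teeth = 18/20 turn
  gear 1: T1=16, direction=negative, advance = 158 mod 16 = 14 teeth = 14/16 turn
Gear 1: 158 mod 16 = 14
Fraction = 14 / 16 = 7/8 (gcd(14,16)=2) = 7/8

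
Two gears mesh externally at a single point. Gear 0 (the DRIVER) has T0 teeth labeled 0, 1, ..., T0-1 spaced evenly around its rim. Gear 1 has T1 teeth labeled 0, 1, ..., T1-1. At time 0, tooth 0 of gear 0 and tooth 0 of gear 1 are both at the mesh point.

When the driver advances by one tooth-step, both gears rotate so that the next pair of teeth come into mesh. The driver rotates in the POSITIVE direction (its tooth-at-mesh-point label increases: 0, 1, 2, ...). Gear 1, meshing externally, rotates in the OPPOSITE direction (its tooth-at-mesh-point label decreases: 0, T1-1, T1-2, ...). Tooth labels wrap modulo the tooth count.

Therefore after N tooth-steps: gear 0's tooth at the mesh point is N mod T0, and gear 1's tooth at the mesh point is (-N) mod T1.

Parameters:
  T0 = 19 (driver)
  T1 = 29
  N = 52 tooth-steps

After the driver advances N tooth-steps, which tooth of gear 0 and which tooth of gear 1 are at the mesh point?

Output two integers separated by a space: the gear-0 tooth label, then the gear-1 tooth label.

Gear 0 (driver, T0=19): tooth at mesh = N mod T0
  52 = 2 * 19 + 14, so 52 mod 19 = 14
  gear 0 tooth = 14
Gear 1 (driven, T1=29): tooth at mesh = (-N) mod T1
  52 = 1 * 29 + 23, so 52 mod 29 = 23
  (-52) mod 29 = (-23) mod 29 = 29 - 23 = 6
Mesh after 52 steps: gear-0 tooth 14 meets gear-1 tooth 6

Answer: 14 6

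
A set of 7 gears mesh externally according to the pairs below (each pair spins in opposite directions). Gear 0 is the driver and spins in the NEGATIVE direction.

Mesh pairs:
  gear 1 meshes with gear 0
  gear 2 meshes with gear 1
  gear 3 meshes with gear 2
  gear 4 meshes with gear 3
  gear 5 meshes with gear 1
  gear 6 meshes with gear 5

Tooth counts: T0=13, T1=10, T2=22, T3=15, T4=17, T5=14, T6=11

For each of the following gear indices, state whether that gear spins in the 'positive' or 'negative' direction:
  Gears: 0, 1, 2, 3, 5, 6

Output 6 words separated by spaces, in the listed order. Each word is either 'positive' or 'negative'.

Answer: negative positive negative positive negative positive

Derivation:
Gear 0 (driver): negative (depth 0)
  gear 1: meshes with gear 0 -> depth 1 -> positive (opposite of gear 0)
  gear 2: meshes with gear 1 -> depth 2 -> negative (opposite of gear 1)
  gear 3: meshes with gear 2 -> depth 3 -> positive (opposite of gear 2)
  gear 4: meshes with gear 3 -> depth 4 -> negative (opposite of gear 3)
  gear 5: meshes with gear 1 -> depth 2 -> negative (opposite of gear 1)
  gear 6: meshes with gear 5 -> depth 3 -> positive (opposite of gear 5)
Queried indices 0, 1, 2, 3, 5, 6 -> negative, positive, negative, positive, negative, positive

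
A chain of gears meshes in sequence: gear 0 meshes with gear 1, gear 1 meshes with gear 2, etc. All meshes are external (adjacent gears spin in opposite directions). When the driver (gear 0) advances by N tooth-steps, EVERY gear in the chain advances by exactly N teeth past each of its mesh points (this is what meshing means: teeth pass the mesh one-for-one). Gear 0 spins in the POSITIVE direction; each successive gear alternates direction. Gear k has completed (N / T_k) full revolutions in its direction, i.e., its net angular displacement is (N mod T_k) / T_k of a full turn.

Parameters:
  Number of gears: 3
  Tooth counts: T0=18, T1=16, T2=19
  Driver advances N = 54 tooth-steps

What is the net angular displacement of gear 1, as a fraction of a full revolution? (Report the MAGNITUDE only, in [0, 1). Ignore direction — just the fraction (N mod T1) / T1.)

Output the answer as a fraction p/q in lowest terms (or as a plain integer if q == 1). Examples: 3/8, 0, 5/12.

Answer: 3/8

Derivation:
Chain of 3 gears, tooth counts: [18, 16, 19]
  gear 0: T0=18, direction=positive, advance = 54 mod 18 = 0 teeth = 0/18 turn
  gear 1: T1=16, direction=negative, advance = 54 mod 16 = 6 teeth = 6/16 turn
  gear 2: T2=19, direction=positive, advance = 54 mod 19 = 16 teeth = 16/19 turn
Gear 1: 54 mod 16 = 6
Fraction = 6 / 16 = 3/8 (gcd(6,16)=2) = 3/8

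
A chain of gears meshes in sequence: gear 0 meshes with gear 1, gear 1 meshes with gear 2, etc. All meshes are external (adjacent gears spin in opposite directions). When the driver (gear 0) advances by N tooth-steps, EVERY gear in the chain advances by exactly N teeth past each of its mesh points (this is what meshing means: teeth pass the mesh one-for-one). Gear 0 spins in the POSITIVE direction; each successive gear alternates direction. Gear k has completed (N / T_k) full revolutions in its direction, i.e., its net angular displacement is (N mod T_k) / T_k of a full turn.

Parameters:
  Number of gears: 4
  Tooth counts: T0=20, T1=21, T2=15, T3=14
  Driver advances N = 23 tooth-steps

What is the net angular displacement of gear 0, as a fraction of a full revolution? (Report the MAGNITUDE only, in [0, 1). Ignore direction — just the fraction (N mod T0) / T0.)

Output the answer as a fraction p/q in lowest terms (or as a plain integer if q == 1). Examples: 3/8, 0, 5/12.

Answer: 3/20

Derivation:
Chain of 4 gears, tooth counts: [20, 21, 15, 14]
  gear 0: T0=20, direction=positive, advance = 23 mod 20 = 3 teeth = 3/20 turn
  gear 1: T1=21, direction=negative, advance = 23 mod 21 = 2 teeth = 2/21 turn
  gear 2: T2=15, direction=positive, advance = 23 mod 15 = 8 teeth = 8/15 turn
  gear 3: T3=14, direction=negative, advance = 23 mod 14 = 9 teeth = 9/14 turn
Gear 0: 23 mod 20 = 3
Fraction = 3 / 20 = 3/20 (gcd(3,20)=1) = 3/20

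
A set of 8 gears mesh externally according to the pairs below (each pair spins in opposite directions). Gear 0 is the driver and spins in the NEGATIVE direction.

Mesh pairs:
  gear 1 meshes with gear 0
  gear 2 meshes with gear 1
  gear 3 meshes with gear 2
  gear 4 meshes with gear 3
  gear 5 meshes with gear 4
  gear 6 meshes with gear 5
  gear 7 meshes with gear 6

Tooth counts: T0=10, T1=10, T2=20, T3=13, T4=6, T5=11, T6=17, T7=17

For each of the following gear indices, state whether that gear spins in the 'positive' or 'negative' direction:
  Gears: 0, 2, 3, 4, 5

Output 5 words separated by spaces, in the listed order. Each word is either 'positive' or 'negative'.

Answer: negative negative positive negative positive

Derivation:
Gear 0 (driver): negative (depth 0)
  gear 1: meshes with gear 0 -> depth 1 -> positive (opposite of gear 0)
  gear 2: meshes with gear 1 -> depth 2 -> negative (opposite of gear 1)
  gear 3: meshes with gear 2 -> depth 3 -> positive (opposite of gear 2)
  gear 4: meshes with gear 3 -> depth 4 -> negative (opposite of gear 3)
  gear 5: meshes with gear 4 -> depth 5 -> positive (opposite of gear 4)
  gear 6: meshes with gear 5 -> depth 6 -> negative (opposite of gear 5)
  gear 7: meshes with gear 6 -> depth 7 -> positive (opposite of gear 6)
Queried indices 0, 2, 3, 4, 5 -> negative, negative, positive, negative, positive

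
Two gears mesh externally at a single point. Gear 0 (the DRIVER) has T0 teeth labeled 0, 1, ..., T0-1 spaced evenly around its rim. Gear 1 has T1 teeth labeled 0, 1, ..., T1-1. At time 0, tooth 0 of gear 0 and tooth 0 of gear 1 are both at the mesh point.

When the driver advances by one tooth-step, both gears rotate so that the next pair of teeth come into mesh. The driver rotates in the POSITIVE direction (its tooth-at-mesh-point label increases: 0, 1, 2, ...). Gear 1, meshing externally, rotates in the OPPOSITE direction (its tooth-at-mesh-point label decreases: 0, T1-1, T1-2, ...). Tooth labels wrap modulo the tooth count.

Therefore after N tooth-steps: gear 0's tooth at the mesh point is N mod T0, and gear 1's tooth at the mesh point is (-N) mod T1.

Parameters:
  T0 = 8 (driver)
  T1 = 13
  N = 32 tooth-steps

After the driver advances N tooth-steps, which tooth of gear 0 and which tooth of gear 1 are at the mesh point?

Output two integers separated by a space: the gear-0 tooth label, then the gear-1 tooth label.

Answer: 0 7

Derivation:
Gear 0 (driver, T0=8): tooth at mesh = N mod T0
  32 = 4 * 8 + 0, so 32 mod 8 = 0
  gear 0 tooth = 0
Gear 1 (driven, T1=13): tooth at mesh = (-N) mod T1
  32 = 2 * 13 + 6, so 32 mod 13 = 6
  (-32) mod 13 = (-6) mod 13 = 13 - 6 = 7
Mesh after 32 steps: gear-0 tooth 0 meets gear-1 tooth 7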